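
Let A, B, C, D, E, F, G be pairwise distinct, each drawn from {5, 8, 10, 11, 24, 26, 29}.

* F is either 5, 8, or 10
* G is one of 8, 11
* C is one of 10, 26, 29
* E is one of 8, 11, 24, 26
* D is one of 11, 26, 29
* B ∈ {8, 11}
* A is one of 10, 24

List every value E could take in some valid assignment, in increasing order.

The 7 variables draw from only 7 values {5, 8, 10, 11, 24, 26, 29}, so each is used; only F can be 5, hence F = 5.
B and G between them cover only {8, 11} — a naked pair. Remove those values from D, E.
No further eliminations apply; E can still be any of 24, 26.

24, 26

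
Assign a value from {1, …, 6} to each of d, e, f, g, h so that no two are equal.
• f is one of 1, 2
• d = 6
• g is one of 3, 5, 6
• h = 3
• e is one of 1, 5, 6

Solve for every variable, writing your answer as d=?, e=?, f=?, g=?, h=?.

d has just one choice, so d = 6. Eliminate 6 elsewhere: e, g.
h's domain is down to {3}, so h = 3. Eliminate 3 elsewhere: g.
g has just one choice, so g = 5. Eliminate 5 elsewhere: e.
e's domain is down to {1}, so e = 1. Eliminate 1 elsewhere: f.
f has just one choice, so f = 2.

d=6, e=1, f=2, g=5, h=3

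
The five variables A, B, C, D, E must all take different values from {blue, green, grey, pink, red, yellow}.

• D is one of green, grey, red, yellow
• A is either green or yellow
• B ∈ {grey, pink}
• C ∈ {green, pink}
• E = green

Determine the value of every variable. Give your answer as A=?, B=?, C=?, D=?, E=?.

E has just one choice, so E = green. So A, C, D can't be green.
A's domain is down to {yellow}, so A = yellow. So D can't be yellow.
C's domain is down to {pink}, so C = pink. Eliminate pink elsewhere: B.
That leaves B = grey. Strike grey from D.
That leaves D = red.

A=yellow, B=grey, C=pink, D=red, E=green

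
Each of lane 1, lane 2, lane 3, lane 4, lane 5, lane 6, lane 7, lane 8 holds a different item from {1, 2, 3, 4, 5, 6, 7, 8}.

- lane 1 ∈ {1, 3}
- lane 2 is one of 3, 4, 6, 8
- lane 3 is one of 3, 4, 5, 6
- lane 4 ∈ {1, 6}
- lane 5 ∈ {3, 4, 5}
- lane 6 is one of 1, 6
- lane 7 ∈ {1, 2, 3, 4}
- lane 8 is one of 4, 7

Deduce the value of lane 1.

3

The 8 variables draw from only 8 values {1, 2, 3, 4, 5, 6, 7, 8}, so each is used; only lane 7 can be 2, hence lane 7 = 2.
The 7 still-open variables draw from only 7 values {1, 3, 4, 5, 6, 7, 8}, so each is used; only lane 8 can be 7, hence lane 8 = 7.
The 6 still-open variables together cover exactly {1, 3, 4, 5, 6, 8} — 6 values for 6 variables — and 8 appears only in lane 2's list, so lane 2 = 8.
The 2 variables lane 4 and lane 6 are confined to {1, 6}, which locks those values in; drop them from lane 1, lane 3.
So lane 1 = 3.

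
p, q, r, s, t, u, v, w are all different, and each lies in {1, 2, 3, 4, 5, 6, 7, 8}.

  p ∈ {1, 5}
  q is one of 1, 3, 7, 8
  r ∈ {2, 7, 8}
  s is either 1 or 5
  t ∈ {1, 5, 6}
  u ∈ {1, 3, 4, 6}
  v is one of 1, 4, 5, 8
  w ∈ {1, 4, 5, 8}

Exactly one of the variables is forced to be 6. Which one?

The 8 variables together cover exactly {1, 2, 3, 4, 5, 6, 7, 8} — 8 values for 8 variables — and 2 appears only in r's list, so r = 2.
The 7 still-open variables together cover exactly {1, 3, 4, 5, 6, 7, 8} — 7 values for 7 variables — and 7 appears only in q's list, so q = 7.
The 6 still-open variables together cover exactly {1, 3, 4, 5, 6, 8} — 6 values for 6 variables — and 3 appears only in u's list, so u = 3.
The 5 still-open variables draw from only 5 values {1, 4, 5, 6, 8}, so each is used; only t can be 6, hence t = 6.

t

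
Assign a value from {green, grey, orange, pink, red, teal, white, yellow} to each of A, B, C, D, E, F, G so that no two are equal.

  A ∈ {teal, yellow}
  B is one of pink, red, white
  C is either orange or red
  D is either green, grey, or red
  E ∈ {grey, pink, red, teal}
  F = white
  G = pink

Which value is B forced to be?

F's domain is down to {white}, so F = white. Eliminate white elsewhere: B.
G's domain is down to {pink}, so G = pink. Eliminate pink elsewhere: B, E.
So B = red.

red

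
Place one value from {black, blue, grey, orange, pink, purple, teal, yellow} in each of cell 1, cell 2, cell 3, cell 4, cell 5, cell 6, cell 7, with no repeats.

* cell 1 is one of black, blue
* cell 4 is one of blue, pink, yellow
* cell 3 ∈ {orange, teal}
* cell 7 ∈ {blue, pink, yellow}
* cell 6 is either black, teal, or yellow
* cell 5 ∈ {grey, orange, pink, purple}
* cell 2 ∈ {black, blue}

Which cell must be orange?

The 2 variables cell 1 and cell 2 are confined to {black, blue}, which locks those values in; drop them from cell 4, cell 6, cell 7.
The 2 variables cell 4 and cell 7 are confined to {pink, yellow}, which locks those values in; drop them from cell 5, cell 6.
cell 6's domain is down to {teal}, so cell 6 = teal. Remove teal from cell 3.
So orange goes to cell 3.

cell 3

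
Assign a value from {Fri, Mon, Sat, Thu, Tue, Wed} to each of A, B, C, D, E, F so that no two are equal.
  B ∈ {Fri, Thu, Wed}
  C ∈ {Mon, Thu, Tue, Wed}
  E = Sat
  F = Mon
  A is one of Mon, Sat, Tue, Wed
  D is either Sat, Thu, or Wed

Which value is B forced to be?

Fri

E's domain is down to {Sat}, so E = Sat. Eliminate Sat elsewhere: A, D.
F has just one choice, so F = Mon. Remove Mon from A, C.
The 4 still-open variables together cover exactly {Fri, Thu, Tue, Wed} — 4 values for 4 variables — and Fri appears only in B's list, so B = Fri.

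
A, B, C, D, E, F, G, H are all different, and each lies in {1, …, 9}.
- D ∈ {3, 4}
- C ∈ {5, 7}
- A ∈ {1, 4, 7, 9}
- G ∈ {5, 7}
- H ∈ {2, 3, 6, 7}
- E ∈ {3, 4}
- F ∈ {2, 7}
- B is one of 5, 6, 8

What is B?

8

C and G share exactly the 2 values {5, 7}; by pigeonhole those values go to them, so strike 5, 7 from A, B, F, H.
F's domain is down to {2}, so F = 2. Remove 2 from H.
D and E share exactly the 2 values {3, 4}; by pigeonhole those values go to them, so strike 3, 4 from A, H.
That leaves H = 6. So B can't be 6.
So B = 8.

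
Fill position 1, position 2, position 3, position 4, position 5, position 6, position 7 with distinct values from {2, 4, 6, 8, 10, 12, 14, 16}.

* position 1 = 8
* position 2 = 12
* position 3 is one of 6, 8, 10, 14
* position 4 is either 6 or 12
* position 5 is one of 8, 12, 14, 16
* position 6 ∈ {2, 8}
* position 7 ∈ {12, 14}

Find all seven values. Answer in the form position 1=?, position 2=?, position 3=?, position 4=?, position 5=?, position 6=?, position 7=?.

position 1=8, position 2=12, position 3=10, position 4=6, position 5=16, position 6=2, position 7=14

position 1's domain is down to {8}, so position 1 = 8. Eliminate 8 elsewhere: position 3, position 5, position 6.
position 2 has just one choice, so position 2 = 12. Strike 12 from position 4, position 5, position 7.
position 4 has just one choice, so position 4 = 6. Remove 6 from position 3.
position 6 must be 2 (only option left).
position 7's domain is down to {14}, so position 7 = 14. Eliminate 14 elsewhere: position 3, position 5.
That leaves position 3 = 10.
position 5 must be 16 (only option left).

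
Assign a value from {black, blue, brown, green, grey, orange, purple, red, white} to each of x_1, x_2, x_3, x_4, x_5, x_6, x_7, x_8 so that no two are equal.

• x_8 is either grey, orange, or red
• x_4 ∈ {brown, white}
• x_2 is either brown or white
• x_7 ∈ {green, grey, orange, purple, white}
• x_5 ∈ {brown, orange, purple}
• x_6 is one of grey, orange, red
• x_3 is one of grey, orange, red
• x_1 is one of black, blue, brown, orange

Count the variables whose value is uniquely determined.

x_2 and x_4 share exactly the 2 values {brown, white}; by pigeonhole those values go to them, so strike brown, white from x_1, x_5, x_7.
x_3, x_6, x_8 between them cover only {grey, orange, red} — a naked triple. Remove those values from x_1, x_5, x_7.
x_5 has just one choice, so x_5 = purple. Strike purple from x_7.
x_7's domain is down to {green}, so x_7 = green.
Determined: x_5=purple, x_7=green. The other variables each still have more than one consistent value. That makes 2.

2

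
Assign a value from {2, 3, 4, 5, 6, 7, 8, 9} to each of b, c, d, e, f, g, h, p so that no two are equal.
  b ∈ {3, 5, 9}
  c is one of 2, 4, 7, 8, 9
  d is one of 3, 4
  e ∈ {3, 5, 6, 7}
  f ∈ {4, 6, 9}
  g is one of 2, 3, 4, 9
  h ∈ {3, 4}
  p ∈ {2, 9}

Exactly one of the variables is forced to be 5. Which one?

The 8 variables together cover exactly {2, 3, 4, 5, 6, 7, 8, 9} — 8 values for 8 variables — and 8 appears only in c's list, so c = 8.
The 7 still-open variables together cover exactly {2, 3, 4, 5, 6, 7, 9} — 7 values for 7 variables — and 7 appears only in e's list, so e = 7.
The 6 still-open variables together cover exactly {2, 3, 4, 5, 6, 9} — 6 values for 6 variables — and 5 appears only in b's list, so b = 5.

b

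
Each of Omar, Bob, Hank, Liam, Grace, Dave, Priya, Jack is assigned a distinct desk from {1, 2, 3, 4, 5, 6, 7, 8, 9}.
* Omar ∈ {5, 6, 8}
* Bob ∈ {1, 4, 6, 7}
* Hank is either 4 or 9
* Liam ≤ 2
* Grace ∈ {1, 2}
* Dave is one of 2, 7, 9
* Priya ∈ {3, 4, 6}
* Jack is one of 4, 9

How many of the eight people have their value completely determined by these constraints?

3

Hank and Jack between them cover only {4, 9} — a naked pair. Remove those values from Bob, Dave, Priya.
The 2 variables Liam and Grace are confined to {1, 2}, which locks those values in; drop them from Bob, Dave.
Dave has just one choice, so Dave = 7. Eliminate 7 elsewhere: Bob.
Bob has just one choice, so Bob = 6. So Omar, Priya can't be 6.
Priya must be 3 (only option left).
Determined: Bob=6, Dave=7, Priya=3. The other people each still have more than one consistent value. That makes 3.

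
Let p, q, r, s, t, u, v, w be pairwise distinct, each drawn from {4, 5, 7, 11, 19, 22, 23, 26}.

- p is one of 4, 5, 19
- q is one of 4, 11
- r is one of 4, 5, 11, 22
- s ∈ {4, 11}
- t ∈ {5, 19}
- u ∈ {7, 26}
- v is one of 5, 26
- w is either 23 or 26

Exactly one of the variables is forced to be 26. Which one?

v

Among the 8 variables, 7 fits only u (and all 8 values in {4, 5, 7, 11, 19, 22, 23, 26} must be used), so u = 7.
The 7 still-open variables together cover exactly {4, 5, 11, 19, 22, 23, 26} — 7 values for 7 variables — and 22 appears only in r's list, so r = 22.
The 6 still-open variables together cover exactly {4, 5, 11, 19, 23, 26} — 6 values for 6 variables — and 23 appears only in w's list, so w = 23.
Among the 5 still-open variables, 26 fits only v (and all 5 values in {4, 5, 11, 19, 26} must be used), so v = 26.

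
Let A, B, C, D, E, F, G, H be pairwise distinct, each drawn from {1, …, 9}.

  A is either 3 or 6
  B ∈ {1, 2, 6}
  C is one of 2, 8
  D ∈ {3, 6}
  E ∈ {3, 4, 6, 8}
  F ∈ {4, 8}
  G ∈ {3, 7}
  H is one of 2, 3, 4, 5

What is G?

7

The 8 variables together cover exactly {1, 2, 3, 4, 5, 6, 7, 8} — 8 values for 8 variables — and 1 appears only in B's list, so B = 1.
The 7 still-open variables draw from only 7 values {2, 3, 4, 5, 6, 7, 8}, so each is used; only H can be 5, hence H = 5.
The 6 still-open variables together cover exactly {2, 3, 4, 6, 7, 8} — 6 values for 6 variables — and 2 appears only in C's list, so C = 2.
The 5 still-open variables draw from only 5 values {3, 4, 6, 7, 8}, so each is used; only G can be 7, hence G = 7.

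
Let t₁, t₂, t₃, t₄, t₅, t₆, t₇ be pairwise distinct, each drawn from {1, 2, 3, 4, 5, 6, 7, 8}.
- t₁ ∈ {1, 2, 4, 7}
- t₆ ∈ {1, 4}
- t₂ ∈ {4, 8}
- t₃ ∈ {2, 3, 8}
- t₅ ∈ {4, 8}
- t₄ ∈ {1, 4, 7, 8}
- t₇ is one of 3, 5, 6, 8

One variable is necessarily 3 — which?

t₃

The 2 variables t₂ and t₅ are confined to {4, 8}, which locks those values in; drop them from t₁, t₃, t₄, t₆, t₇.
t₆ must be 1 (only option left). Strike 1 from t₁, t₄.
t₄ must be 7 (only option left). Eliminate 7 elsewhere: t₁.
t₁'s domain is down to {2}, so t₁ = 2. Remove 2 from t₃.
So 3 goes to t₃.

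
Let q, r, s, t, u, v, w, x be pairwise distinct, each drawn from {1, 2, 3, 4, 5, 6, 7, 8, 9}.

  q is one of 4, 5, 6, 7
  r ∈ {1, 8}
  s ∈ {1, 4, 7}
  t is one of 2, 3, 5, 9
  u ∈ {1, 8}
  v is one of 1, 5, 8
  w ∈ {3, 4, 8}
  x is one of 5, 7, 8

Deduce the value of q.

The 2 variables r and u are confined to {1, 8}, which locks those values in; drop them from s, v, w, x.
v has just one choice, so v = 5. Remove 5 from q, t, x.
That leaves x = 7. Eliminate 7 elsewhere: q, s.
s's domain is down to {4}, so s = 4. Remove 4 from q, w.
So q = 6.

6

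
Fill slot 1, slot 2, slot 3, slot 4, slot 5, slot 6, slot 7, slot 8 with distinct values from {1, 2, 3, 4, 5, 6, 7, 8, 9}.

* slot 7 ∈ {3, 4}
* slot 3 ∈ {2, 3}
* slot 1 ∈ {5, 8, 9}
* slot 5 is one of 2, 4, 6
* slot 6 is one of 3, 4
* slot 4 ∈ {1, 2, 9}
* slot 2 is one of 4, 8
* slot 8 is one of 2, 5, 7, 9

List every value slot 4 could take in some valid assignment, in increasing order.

1, 9

slot 6 and slot 7 between them cover only {3, 4} — a naked pair. Remove those values from slot 2, slot 3, slot 5.
slot 2 has just one choice, so slot 2 = 8. Eliminate 8 elsewhere: slot 1.
slot 3 must be 2 (only option left). Remove 2 from slot 4, slot 5, slot 8.
slot 5 has just one choice, so slot 5 = 6.
No further eliminations apply; slot 4 can still be any of 1, 9.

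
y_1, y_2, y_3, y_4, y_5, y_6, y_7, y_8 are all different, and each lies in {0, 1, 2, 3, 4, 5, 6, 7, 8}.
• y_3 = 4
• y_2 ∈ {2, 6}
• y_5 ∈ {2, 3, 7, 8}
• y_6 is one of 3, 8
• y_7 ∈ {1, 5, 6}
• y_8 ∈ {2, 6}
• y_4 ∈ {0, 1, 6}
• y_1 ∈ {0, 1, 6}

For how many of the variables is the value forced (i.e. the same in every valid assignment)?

y_3 has just one choice, so y_3 = 4.
The 2 variables y_2 and y_8 are confined to {2, 6}, which locks those values in; drop them from y_1, y_4, y_5, y_7.
y_1 and y_4 share exactly the 2 values {0, 1}; by pigeonhole those values go to them, so strike 0, 1 from y_7.
y_7 must be 5 (only option left).
Determined: y_3=4, y_7=5. The other variables each still have more than one consistent value. That makes 2.

2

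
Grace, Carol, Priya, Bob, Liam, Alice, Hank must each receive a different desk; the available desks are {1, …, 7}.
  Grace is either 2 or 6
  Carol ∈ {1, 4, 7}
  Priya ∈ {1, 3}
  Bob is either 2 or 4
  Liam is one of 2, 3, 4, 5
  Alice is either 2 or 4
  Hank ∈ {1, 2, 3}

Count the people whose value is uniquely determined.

3

The 7 variables together cover exactly {1, 2, 3, 4, 5, 6, 7} — 7 values for 7 variables — and 5 appears only in Liam's list, so Liam = 5.
Among the 6 still-open variables, 6 fits only Grace (and all 6 values in {1, 2, 3, 4, 6, 7} must be used), so Grace = 6.
The 5 still-open variables together cover exactly {1, 2, 3, 4, 7} — 5 values for 5 variables — and 7 appears only in Carol's list, so Carol = 7.
Bob and Alice share exactly the 2 values {2, 4}; by pigeonhole those values go to them, so strike 2, 4 from Hank.
Determined: Grace=6, Carol=7, Liam=5. The other people each still have more than one consistent value. That makes 3.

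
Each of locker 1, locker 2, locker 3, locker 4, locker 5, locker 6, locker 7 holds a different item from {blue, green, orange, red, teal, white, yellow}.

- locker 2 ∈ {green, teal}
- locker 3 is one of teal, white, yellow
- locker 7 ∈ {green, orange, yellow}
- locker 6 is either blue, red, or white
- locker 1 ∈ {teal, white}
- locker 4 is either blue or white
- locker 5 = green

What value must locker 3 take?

locker 5 has just one choice, so locker 5 = green. So locker 2, locker 7 can't be green.
locker 2's domain is down to {teal}, so locker 2 = teal. Strike teal from locker 1, locker 3.
locker 1's domain is down to {white}, so locker 1 = white. Strike white from locker 3, locker 4, locker 6.
So locker 3 = yellow.

yellow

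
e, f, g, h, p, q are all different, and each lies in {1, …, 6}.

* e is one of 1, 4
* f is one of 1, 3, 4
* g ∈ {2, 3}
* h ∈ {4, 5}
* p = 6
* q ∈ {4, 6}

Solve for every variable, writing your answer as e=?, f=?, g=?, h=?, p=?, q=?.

e=1, f=3, g=2, h=5, p=6, q=4

p must be 6 (only option left). Strike 6 from q.
q has just one choice, so q = 4. Strike 4 from e, f, h.
e has just one choice, so e = 1. So f can't be 1.
f's domain is down to {3}, so f = 3. Eliminate 3 elsewhere: g.
g must be 2 (only option left).
h must be 5 (only option left).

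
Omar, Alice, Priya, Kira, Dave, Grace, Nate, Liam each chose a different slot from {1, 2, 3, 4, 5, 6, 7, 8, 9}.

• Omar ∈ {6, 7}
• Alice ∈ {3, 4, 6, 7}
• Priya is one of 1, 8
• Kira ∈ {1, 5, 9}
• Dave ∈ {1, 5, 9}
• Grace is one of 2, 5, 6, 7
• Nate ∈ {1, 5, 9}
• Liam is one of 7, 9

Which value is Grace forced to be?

Kira, Dave, Nate between them cover only {1, 5, 9} — a naked triple. Remove those values from Priya, Grace, Liam.
Priya has just one choice, so Priya = 8.
That leaves Liam = 7. Remove 7 from Omar, Alice, Grace.
Omar must be 6 (only option left). So Alice, Grace can't be 6.
So Grace = 2.

2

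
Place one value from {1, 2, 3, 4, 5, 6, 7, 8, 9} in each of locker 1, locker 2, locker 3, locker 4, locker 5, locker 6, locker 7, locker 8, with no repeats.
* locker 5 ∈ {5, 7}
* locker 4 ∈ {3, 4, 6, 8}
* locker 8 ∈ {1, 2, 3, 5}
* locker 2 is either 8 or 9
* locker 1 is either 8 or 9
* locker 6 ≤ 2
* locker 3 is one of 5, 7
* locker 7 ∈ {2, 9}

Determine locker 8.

locker 1 and locker 2 between them cover only {8, 9} — a naked pair. Remove those values from locker 4, locker 7.
That leaves locker 7 = 2. Remove 2 from locker 6, locker 8.
locker 6 must be 1 (only option left). Remove 1 from locker 8.
The 2 variables locker 3 and locker 5 are confined to {5, 7}, which locks those values in; drop them from locker 8.
So locker 8 = 3.

3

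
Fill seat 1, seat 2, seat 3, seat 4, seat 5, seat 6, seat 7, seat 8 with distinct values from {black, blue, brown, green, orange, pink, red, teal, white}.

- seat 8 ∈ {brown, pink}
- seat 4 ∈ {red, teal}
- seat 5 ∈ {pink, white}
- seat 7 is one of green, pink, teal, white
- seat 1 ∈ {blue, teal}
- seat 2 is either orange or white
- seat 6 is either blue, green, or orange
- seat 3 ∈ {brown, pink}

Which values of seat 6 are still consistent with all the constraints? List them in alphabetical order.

blue, green

The 8 variables together cover exactly {blue, brown, green, orange, pink, red, teal, white} — 8 values for 8 variables — and red appears only in seat 4's list, so seat 4 = red.
seat 3 and seat 8 between them cover only {brown, pink} — a naked pair. Remove those values from seat 5, seat 7.
seat 5 has just one choice, so seat 5 = white. Eliminate white elsewhere: seat 2, seat 7.
That leaves seat 2 = orange. Eliminate orange elsewhere: seat 6.
No further eliminations apply; seat 6 can still be any of blue, green.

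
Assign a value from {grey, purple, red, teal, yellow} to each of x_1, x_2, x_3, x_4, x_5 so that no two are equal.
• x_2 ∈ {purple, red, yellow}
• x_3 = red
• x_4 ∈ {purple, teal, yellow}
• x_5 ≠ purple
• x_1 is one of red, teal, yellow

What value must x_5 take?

grey

x_3 has just one choice, so x_3 = red. Strike red from x_1, x_2, x_5.
Among the 4 still-open variables, grey fits only x_5 (and all 4 values in {grey, purple, teal, yellow} must be used), so x_5 = grey.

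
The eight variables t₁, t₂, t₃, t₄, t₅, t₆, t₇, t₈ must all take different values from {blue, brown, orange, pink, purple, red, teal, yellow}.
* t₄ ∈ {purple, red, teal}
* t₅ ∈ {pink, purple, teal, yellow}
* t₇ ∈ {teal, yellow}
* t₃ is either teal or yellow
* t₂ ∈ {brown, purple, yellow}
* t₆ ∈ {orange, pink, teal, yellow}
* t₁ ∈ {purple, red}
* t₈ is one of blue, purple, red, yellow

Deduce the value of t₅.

The 8 variables together cover exactly {blue, brown, orange, pink, purple, red, teal, yellow} — 8 values for 8 variables — and blue appears only in t₈'s list, so t₈ = blue.
The 7 still-open variables together cover exactly {brown, orange, pink, purple, red, teal, yellow} — 7 values for 7 variables — and brown appears only in t₂'s list, so t₂ = brown.
The 6 still-open variables together cover exactly {orange, pink, purple, red, teal, yellow} — 6 values for 6 variables — and orange appears only in t₆'s list, so t₆ = orange.
The 5 still-open variables draw from only 5 values {pink, purple, red, teal, yellow}, so each is used; only t₅ can be pink, hence t₅ = pink.

pink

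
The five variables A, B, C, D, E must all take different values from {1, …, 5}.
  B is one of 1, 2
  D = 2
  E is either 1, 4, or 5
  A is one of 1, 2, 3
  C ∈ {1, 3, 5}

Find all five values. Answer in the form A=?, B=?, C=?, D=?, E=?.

A=3, B=1, C=5, D=2, E=4

D must be 2 (only option left). Eliminate 2 elsewhere: A, B.
B's domain is down to {1}, so B = 1. Remove 1 from A, C, E.
A has just one choice, so A = 3. Remove 3 from C.
C's domain is down to {5}, so C = 5. Remove 5 from E.
That leaves E = 4.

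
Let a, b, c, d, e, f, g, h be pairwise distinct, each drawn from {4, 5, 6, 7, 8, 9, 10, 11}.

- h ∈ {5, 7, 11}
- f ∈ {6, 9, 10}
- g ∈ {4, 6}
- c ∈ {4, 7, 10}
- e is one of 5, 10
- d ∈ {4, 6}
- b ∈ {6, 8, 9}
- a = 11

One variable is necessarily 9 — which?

a's domain is down to {11}, so a = 11. Eliminate 11 elsewhere: h.
The 7 still-open variables together cover exactly {4, 5, 6, 7, 8, 9, 10} — 7 values for 7 variables — and 8 appears only in b's list, so b = 8.
The 6 still-open variables together cover exactly {4, 5, 6, 7, 9, 10} — 6 values for 6 variables — and 9 appears only in f's list, so f = 9.

f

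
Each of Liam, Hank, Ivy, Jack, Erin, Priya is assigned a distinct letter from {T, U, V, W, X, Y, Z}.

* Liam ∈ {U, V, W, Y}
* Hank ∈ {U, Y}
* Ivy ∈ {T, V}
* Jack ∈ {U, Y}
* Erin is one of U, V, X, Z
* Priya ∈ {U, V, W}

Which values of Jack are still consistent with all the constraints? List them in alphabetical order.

Hank and Jack share exactly the 2 values {U, Y}; by pigeonhole those values go to them, so strike U, Y from Liam, Erin, Priya.
Liam and Priya between them cover only {V, W} — a naked pair. Remove those values from Ivy, Erin.
Ivy must be T (only option left).
No further eliminations apply; Jack can still be any of U, Y.

U, Y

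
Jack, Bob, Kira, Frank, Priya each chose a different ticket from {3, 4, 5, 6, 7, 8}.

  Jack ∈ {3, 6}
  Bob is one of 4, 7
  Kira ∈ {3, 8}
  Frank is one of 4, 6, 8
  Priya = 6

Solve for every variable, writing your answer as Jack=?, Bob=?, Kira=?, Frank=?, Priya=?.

Jack=3, Bob=7, Kira=8, Frank=4, Priya=6

Priya has just one choice, so Priya = 6. Remove 6 from Jack, Frank.
Jack has just one choice, so Jack = 3. Eliminate 3 elsewhere: Kira.
That leaves Kira = 8. Eliminate 8 elsewhere: Frank.
Frank has just one choice, so Frank = 4. Remove 4 from Bob.
That leaves Bob = 7.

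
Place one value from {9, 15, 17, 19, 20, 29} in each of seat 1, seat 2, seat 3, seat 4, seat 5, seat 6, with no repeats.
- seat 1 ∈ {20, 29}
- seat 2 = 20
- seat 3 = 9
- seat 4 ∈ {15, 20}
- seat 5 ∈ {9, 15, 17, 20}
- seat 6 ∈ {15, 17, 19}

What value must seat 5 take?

seat 2 has just one choice, so seat 2 = 20. Remove 20 from seat 1, seat 4, seat 5.
seat 3 must be 9 (only option left). Strike 9 from seat 5.
seat 4's domain is down to {15}, so seat 4 = 15. So seat 5, seat 6 can't be 15.
So seat 5 = 17.

17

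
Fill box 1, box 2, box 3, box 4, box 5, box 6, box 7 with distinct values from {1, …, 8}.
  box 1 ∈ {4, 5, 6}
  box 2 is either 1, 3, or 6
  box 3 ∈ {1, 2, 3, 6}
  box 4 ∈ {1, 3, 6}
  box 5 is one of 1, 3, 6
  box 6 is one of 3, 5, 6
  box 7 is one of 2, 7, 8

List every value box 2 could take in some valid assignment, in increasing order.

box 2, box 4, box 5 share exactly the 3 values {1, 3, 6}; by pigeonhole those values go to them, so strike 1, 3, 6 from box 1, box 3, box 6.
box 3 must be 2 (only option left). Strike 2 from box 7.
That leaves box 6 = 5. Remove 5 from box 1.
box 1 has just one choice, so box 1 = 4.
No further eliminations apply; box 2 can still be any of 1, 3, 6.

1, 3, 6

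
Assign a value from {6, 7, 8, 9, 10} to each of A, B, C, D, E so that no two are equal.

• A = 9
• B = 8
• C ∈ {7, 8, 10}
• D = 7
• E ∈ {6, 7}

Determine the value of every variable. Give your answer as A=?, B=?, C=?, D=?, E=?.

A=9, B=8, C=10, D=7, E=6

A has just one choice, so A = 9.
B has just one choice, so B = 8. Strike 8 from C.
That leaves D = 7. Strike 7 from C, E.
E must be 6 (only option left).
C must be 10 (only option left).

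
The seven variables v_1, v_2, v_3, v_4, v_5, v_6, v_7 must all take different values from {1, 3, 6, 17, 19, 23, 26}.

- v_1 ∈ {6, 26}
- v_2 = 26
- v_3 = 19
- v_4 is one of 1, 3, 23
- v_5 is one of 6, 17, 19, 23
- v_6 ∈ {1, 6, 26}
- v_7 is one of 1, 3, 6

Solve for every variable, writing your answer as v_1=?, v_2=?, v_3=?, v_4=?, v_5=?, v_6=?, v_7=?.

v_1=6, v_2=26, v_3=19, v_4=23, v_5=17, v_6=1, v_7=3

v_2 has just one choice, so v_2 = 26. Remove 26 from v_1, v_6.
v_3 must be 19 (only option left). Remove 19 from v_5.
v_1 has just one choice, so v_1 = 6. Remove 6 from v_5, v_6, v_7.
v_6 must be 1 (only option left). Strike 1 from v_4, v_7.
v_7 has just one choice, so v_7 = 3. So v_4 can't be 3.
v_4 has just one choice, so v_4 = 23. Eliminate 23 elsewhere: v_5.
That leaves v_5 = 17.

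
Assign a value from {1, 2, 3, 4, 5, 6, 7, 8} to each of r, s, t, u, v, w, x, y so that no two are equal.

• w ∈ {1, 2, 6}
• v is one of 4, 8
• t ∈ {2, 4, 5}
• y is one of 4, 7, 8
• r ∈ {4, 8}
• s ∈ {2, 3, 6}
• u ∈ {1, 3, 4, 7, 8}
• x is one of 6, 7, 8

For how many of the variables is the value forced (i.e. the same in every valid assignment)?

Among the 8 variables, 5 fits only t (and all 8 values in {1, 2, 3, 4, 5, 6, 7, 8} must be used), so t = 5.
r and v between them cover only {4, 8} — a naked pair. Remove those values from u, x, y.
y must be 7 (only option left). Strike 7 from u, x.
x must be 6 (only option left). So s, w can't be 6.
Determined: t=5, x=6, y=7. The other variables each still have more than one consistent value. That makes 3.

3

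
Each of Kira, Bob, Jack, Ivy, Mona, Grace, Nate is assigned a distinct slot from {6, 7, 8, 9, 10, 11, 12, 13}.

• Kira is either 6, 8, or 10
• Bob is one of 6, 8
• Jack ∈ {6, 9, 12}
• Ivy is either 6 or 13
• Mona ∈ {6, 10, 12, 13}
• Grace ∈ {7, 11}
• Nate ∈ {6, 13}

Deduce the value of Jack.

Ivy and Nate share exactly the 2 values {6, 13}; by pigeonhole those values go to them, so strike 6, 13 from Kira, Bob, Jack, Mona.
Bob must be 8 (only option left). Eliminate 8 elsewhere: Kira.
That leaves Kira = 10. Eliminate 10 elsewhere: Mona.
Mona's domain is down to {12}, so Mona = 12. So Jack can't be 12.
So Jack = 9.

9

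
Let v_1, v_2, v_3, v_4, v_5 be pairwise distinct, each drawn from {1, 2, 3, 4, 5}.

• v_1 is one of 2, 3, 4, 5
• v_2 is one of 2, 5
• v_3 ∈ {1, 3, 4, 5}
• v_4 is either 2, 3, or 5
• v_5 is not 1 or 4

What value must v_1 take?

4

The 5 variables together cover exactly {1, 2, 3, 4, 5} — 5 values for 5 variables — and 1 appears only in v_3's list, so v_3 = 1.
The 4 still-open variables together cover exactly {2, 3, 4, 5} — 4 values for 4 variables — and 4 appears only in v_1's list, so v_1 = 4.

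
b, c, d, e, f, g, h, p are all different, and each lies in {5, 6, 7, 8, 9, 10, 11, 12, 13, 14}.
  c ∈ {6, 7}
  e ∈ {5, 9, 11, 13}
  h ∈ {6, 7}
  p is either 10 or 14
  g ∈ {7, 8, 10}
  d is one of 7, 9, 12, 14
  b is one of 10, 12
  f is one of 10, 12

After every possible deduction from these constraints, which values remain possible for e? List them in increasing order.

b and f share exactly the 2 values {10, 12}; by pigeonhole those values go to them, so strike 10, 12 from d, g, p.
p's domain is down to {14}, so p = 14. So d can't be 14.
The 2 variables c and h are confined to {6, 7}, which locks those values in; drop them from d, g.
d has just one choice, so d = 9. Remove 9 from e.
g has just one choice, so g = 8.
No further eliminations apply; e can still be any of 5, 11, 13.

5, 11, 13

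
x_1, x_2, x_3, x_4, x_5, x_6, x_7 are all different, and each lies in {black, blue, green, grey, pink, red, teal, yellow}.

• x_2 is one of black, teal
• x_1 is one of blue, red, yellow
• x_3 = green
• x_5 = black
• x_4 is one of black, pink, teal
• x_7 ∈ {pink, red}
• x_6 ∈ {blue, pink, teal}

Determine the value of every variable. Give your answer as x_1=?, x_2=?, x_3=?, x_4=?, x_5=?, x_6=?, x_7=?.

x_1=yellow, x_2=teal, x_3=green, x_4=pink, x_5=black, x_6=blue, x_7=red

x_3's domain is down to {green}, so x_3 = green.
x_5 has just one choice, so x_5 = black. Eliminate black elsewhere: x_2, x_4.
x_2 must be teal (only option left). Strike teal from x_4, x_6.
x_4's domain is down to {pink}, so x_4 = pink. Strike pink from x_6, x_7.
That leaves x_6 = blue. So x_1 can't be blue.
x_7 has just one choice, so x_7 = red. Remove red from x_1.
x_1's domain is down to {yellow}, so x_1 = yellow.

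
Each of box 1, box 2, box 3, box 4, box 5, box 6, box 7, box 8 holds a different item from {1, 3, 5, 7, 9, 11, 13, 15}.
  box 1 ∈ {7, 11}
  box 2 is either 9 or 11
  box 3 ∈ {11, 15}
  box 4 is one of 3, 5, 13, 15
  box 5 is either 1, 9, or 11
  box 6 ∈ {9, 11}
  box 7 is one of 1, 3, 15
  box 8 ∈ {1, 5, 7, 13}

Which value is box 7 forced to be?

3

box 2 and box 6 share exactly the 2 values {9, 11}; by pigeonhole those values go to them, so strike 9, 11 from box 1, box 3, box 5.
box 1 must be 7 (only option left). Eliminate 7 elsewhere: box 8.
That leaves box 3 = 15. Eliminate 15 elsewhere: box 4, box 7.
box 5 has just one choice, so box 5 = 1. Eliminate 1 elsewhere: box 7, box 8.
So box 7 = 3.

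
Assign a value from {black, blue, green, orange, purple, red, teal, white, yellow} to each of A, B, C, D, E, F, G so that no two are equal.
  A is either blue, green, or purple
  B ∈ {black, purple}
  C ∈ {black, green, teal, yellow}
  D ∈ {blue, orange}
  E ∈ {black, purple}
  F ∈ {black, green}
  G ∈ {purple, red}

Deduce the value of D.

orange

B and E between them cover only {black, purple} — a naked pair. Remove those values from A, C, F, G.
F's domain is down to {green}, so F = green. Eliminate green elsewhere: A, C.
G has just one choice, so G = red.
That leaves A = blue. Remove blue from D.
So D = orange.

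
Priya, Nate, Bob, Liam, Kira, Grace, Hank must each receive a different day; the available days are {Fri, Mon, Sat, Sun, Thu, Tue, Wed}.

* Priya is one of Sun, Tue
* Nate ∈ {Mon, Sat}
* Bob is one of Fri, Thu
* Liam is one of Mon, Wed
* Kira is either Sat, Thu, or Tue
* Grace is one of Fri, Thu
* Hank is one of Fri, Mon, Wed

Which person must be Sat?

Nate

The 7 variables draw from only 7 values {Fri, Mon, Sat, Sun, Thu, Tue, Wed}, so each is used; only Priya can be Sun, hence Priya = Sun.
The 6 still-open variables draw from only 6 values {Fri, Mon, Sat, Thu, Tue, Wed}, so each is used; only Kira can be Tue, hence Kira = Tue.
The 5 still-open variables draw from only 5 values {Fri, Mon, Sat, Thu, Wed}, so each is used; only Nate can be Sat, hence Nate = Sat.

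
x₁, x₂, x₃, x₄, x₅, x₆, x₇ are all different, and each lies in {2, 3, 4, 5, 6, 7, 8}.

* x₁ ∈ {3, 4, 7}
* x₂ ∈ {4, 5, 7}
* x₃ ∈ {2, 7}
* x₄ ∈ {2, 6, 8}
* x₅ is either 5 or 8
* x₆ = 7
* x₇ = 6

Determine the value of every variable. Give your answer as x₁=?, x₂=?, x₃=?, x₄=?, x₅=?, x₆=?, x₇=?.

x₁=3, x₂=4, x₃=2, x₄=8, x₅=5, x₆=7, x₇=6

x₆'s domain is down to {7}, so x₆ = 7. Strike 7 from x₁, x₂, x₃.
x₇'s domain is down to {6}, so x₇ = 6. Strike 6 from x₄.
x₃ must be 2 (only option left). So x₄ can't be 2.
x₄'s domain is down to {8}, so x₄ = 8. Strike 8 from x₅.
x₅ must be 5 (only option left). Eliminate 5 elsewhere: x₂.
x₂ has just one choice, so x₂ = 4. Strike 4 from x₁.
That leaves x₁ = 3.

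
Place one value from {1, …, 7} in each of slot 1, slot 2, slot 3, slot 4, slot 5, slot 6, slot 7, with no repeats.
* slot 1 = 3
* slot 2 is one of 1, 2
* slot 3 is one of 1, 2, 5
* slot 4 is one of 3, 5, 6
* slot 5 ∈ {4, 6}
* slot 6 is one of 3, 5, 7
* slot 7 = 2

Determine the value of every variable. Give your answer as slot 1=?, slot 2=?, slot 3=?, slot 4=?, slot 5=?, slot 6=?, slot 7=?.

slot 1 has just one choice, so slot 1 = 3. Strike 3 from slot 4, slot 6.
slot 7 has just one choice, so slot 7 = 2. Strike 2 from slot 2, slot 3.
slot 2's domain is down to {1}, so slot 2 = 1. So slot 3 can't be 1.
That leaves slot 3 = 5. Strike 5 from slot 4, slot 6.
slot 4's domain is down to {6}, so slot 4 = 6. Strike 6 from slot 5.
That leaves slot 5 = 4.
slot 6's domain is down to {7}, so slot 6 = 7.

slot 1=3, slot 2=1, slot 3=5, slot 4=6, slot 5=4, slot 6=7, slot 7=2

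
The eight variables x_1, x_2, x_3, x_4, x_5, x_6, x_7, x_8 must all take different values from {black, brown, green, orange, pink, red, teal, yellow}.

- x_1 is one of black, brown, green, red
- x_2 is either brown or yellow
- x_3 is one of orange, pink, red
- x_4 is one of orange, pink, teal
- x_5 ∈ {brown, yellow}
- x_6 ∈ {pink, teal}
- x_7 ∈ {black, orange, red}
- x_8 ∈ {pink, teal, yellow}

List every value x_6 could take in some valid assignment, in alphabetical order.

pink, teal

The 8 variables draw from only 8 values {black, brown, green, orange, pink, red, teal, yellow}, so each is used; only x_1 can be green, hence x_1 = green.
The 7 still-open variables together cover exactly {black, brown, orange, pink, red, teal, yellow} — 7 values for 7 variables — and black appears only in x_7's list, so x_7 = black.
The 6 still-open variables together cover exactly {brown, orange, pink, red, teal, yellow} — 6 values for 6 variables — and red appears only in x_3's list, so x_3 = red.
Among the 5 still-open variables, orange fits only x_4 (and all 5 values in {brown, orange, pink, teal, yellow} must be used), so x_4 = orange.
x_2 and x_5 between them cover only {brown, yellow} — a naked pair. Remove those values from x_8.
No further eliminations apply; x_6 can still be any of pink, teal.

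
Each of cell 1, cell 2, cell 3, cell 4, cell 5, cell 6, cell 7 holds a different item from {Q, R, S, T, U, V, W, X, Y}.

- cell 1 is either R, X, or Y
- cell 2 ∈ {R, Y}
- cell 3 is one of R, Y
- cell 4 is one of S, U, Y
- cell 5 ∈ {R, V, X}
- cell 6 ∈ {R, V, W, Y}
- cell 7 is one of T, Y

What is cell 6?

W

cell 2 and cell 3 share exactly the 2 values {R, Y}; by pigeonhole those values go to them, so strike R, Y from cell 1, cell 4, cell 5, cell 6, cell 7.
cell 1 has just one choice, so cell 1 = X. Eliminate X elsewhere: cell 5.
cell 5's domain is down to {V}, so cell 5 = V. Strike V from cell 6.
So cell 6 = W.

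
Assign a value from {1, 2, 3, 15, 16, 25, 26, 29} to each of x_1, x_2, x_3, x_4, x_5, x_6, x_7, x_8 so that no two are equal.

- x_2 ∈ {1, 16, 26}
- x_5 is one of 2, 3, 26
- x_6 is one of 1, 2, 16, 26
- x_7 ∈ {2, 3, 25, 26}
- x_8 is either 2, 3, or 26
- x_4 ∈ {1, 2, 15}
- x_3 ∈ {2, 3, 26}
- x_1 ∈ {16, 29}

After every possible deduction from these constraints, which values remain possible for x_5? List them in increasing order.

2, 3, 26

The 8 variables together cover exactly {1, 2, 3, 15, 16, 25, 26, 29} — 8 values for 8 variables — and 15 appears only in x_4's list, so x_4 = 15.
Among the 7 still-open variables, 25 fits only x_7 (and all 7 values in {1, 2, 3, 16, 25, 26, 29} must be used), so x_7 = 25.
The 6 still-open variables together cover exactly {1, 2, 3, 16, 26, 29} — 6 values for 6 variables — and 29 appears only in x_1's list, so x_1 = 29.
The 3 variables x_3, x_5, x_8 are confined to {2, 3, 26}, which locks those values in; drop them from x_2, x_6.
No further eliminations apply; x_5 can still be any of 2, 3, 26.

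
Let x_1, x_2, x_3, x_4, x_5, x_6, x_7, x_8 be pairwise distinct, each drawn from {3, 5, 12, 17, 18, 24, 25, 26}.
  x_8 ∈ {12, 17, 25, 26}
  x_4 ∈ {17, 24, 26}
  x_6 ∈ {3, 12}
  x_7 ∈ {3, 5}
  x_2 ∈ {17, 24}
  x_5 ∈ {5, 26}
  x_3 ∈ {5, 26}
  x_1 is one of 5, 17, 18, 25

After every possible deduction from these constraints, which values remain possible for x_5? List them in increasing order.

Among the 8 variables, 18 fits only x_1 (and all 8 values in {3, 5, 12, 17, 18, 24, 25, 26} must be used), so x_1 = 18.
Among the 7 still-open variables, 25 fits only x_8 (and all 7 values in {3, 5, 12, 17, 24, 25, 26} must be used), so x_8 = 25.
The 6 still-open variables together cover exactly {3, 5, 12, 17, 24, 26} — 6 values for 6 variables — and 12 appears only in x_6's list, so x_6 = 12.
The 5 still-open variables draw from only 5 values {3, 5, 17, 24, 26}, so each is used; only x_7 can be 3, hence x_7 = 3.
The 2 variables x_3 and x_5 are confined to {5, 26}, which locks those values in; drop them from x_4.
No further eliminations apply; x_5 can still be any of 5, 26.

5, 26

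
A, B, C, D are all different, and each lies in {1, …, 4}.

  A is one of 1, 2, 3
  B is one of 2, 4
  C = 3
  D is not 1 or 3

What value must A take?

C's domain is down to {3}, so C = 3. Eliminate 3 elsewhere: A.
Among the 3 still-open variables, 1 fits only A (and all 3 values in {1, 2, 4} must be used), so A = 1.

1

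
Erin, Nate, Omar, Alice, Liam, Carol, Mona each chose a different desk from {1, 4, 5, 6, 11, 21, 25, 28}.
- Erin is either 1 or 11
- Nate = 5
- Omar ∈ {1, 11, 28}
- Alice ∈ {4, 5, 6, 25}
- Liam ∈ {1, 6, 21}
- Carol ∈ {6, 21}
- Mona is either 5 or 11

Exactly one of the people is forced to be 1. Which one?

Nate has just one choice, so Nate = 5. Remove 5 from Alice, Mona.
Mona has just one choice, so Mona = 11. Remove 11 from Erin, Omar.

Erin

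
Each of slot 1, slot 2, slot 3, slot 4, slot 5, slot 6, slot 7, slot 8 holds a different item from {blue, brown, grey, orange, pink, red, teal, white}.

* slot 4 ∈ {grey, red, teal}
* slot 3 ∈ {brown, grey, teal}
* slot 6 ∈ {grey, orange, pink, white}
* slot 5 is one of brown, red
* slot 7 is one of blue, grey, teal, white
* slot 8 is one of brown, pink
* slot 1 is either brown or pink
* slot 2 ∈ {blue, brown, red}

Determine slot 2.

blue

Among the 8 variables, orange fits only slot 6 (and all 8 values in {blue, brown, grey, orange, pink, red, teal, white} must be used), so slot 6 = orange.
The 7 still-open variables together cover exactly {blue, brown, grey, pink, red, teal, white} — 7 values for 7 variables — and white appears only in slot 7's list, so slot 7 = white.
The 6 still-open variables together cover exactly {blue, brown, grey, pink, red, teal} — 6 values for 6 variables — and blue appears only in slot 2's list, so slot 2 = blue.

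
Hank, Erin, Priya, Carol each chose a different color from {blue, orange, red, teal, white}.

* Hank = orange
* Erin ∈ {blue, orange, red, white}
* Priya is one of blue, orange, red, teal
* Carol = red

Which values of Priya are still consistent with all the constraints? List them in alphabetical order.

Hank has just one choice, so Hank = orange. Remove orange from Erin, Priya.
Carol's domain is down to {red}, so Carol = red. Eliminate red elsewhere: Erin, Priya.
No further eliminations apply; Priya can still be any of blue, teal.

blue, teal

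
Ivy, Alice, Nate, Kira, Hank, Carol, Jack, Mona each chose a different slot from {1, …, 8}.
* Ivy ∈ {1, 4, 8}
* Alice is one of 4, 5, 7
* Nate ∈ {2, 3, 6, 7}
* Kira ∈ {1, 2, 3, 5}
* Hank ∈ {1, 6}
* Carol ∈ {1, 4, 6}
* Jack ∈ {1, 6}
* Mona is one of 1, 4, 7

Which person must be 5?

Alice

Among the 8 variables, 8 fits only Ivy (and all 8 values in {1, 2, 3, 4, 5, 6, 7, 8} must be used), so Ivy = 8.
Hank and Jack share exactly the 2 values {1, 6}; by pigeonhole those values go to them, so strike 1, 6 from Nate, Kira, Carol, Mona.
Carol's domain is down to {4}, so Carol = 4. Strike 4 from Alice, Mona.
Mona has just one choice, so Mona = 7. Remove 7 from Alice, Nate.
So 5 goes to Alice.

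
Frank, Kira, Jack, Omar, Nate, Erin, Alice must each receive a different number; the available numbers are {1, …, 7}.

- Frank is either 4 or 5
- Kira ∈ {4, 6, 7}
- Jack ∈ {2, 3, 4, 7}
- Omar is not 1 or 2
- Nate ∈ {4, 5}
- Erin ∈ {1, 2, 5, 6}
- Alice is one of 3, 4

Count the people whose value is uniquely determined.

3

The 7 variables draw from only 7 values {1, 2, 3, 4, 5, 6, 7}, so each is used; only Erin can be 1, hence Erin = 1.
The 6 still-open variables together cover exactly {2, 3, 4, 5, 6, 7} — 6 values for 6 variables — and 2 appears only in Jack's list, so Jack = 2.
The 2 variables Frank and Nate are confined to {4, 5}, which locks those values in; drop them from Kira, Omar, Alice.
That leaves Alice = 3. Remove 3 from Omar.
Determined: Jack=2, Erin=1, Alice=3. The other people each still have more than one consistent value. That makes 3.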